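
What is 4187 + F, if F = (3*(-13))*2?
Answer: 4109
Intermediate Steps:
F = -78 (F = -39*2 = -78)
4187 + F = 4187 - 78 = 4109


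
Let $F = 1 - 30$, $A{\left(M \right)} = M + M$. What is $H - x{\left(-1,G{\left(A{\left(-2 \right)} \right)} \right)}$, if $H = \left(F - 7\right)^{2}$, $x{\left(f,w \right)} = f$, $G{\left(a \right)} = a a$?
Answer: $1297$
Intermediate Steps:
$A{\left(M \right)} = 2 M$
$F = -29$ ($F = 1 - 30 = -29$)
$G{\left(a \right)} = a^{2}$
$H = 1296$ ($H = \left(-29 - 7\right)^{2} = \left(-36\right)^{2} = 1296$)
$H - x{\left(-1,G{\left(A{\left(-2 \right)} \right)} \right)} = 1296 - -1 = 1296 + 1 = 1297$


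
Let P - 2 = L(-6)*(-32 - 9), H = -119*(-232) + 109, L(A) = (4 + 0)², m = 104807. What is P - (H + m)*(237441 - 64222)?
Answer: -22955675410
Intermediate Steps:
L(A) = 16 (L(A) = 4² = 16)
H = 27717 (H = 27608 + 109 = 27717)
P = -654 (P = 2 + 16*(-32 - 9) = 2 + 16*(-41) = 2 - 656 = -654)
P - (H + m)*(237441 - 64222) = -654 - (27717 + 104807)*(237441 - 64222) = -654 - 132524*173219 = -654 - 1*22955674756 = -654 - 22955674756 = -22955675410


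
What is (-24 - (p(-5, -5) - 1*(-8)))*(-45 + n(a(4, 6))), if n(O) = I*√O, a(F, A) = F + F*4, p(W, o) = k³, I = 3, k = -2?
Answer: 1080 - 144*√5 ≈ 758.01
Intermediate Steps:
p(W, o) = -8 (p(W, o) = (-2)³ = -8)
a(F, A) = 5*F (a(F, A) = F + 4*F = 5*F)
n(O) = 3*√O
(-24 - (p(-5, -5) - 1*(-8)))*(-45 + n(a(4, 6))) = (-24 - (-8 - 1*(-8)))*(-45 + 3*√(5*4)) = (-24 - (-8 + 8))*(-45 + 3*√20) = (-24 - 1*0)*(-45 + 3*(2*√5)) = (-24 + 0)*(-45 + 6*√5) = -24*(-45 + 6*√5) = 1080 - 144*√5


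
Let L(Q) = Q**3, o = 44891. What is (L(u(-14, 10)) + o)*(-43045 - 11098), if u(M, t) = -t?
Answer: -2376390413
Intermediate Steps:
(L(u(-14, 10)) + o)*(-43045 - 11098) = ((-1*10)**3 + 44891)*(-43045 - 11098) = ((-10)**3 + 44891)*(-54143) = (-1000 + 44891)*(-54143) = 43891*(-54143) = -2376390413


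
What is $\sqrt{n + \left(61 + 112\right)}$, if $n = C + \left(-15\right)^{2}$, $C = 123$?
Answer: $\sqrt{521} \approx 22.825$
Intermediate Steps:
$n = 348$ ($n = 123 + \left(-15\right)^{2} = 123 + 225 = 348$)
$\sqrt{n + \left(61 + 112\right)} = \sqrt{348 + \left(61 + 112\right)} = \sqrt{348 + 173} = \sqrt{521}$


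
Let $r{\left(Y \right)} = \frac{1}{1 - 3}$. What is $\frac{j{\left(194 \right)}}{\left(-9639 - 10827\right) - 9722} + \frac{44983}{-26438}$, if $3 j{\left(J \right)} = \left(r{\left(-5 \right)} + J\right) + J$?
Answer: $- \frac{4084085137}{2394331032} \approx -1.7057$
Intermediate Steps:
$r{\left(Y \right)} = - \frac{1}{2}$ ($r{\left(Y \right)} = \frac{1}{-2} = - \frac{1}{2}$)
$j{\left(J \right)} = - \frac{1}{6} + \frac{2 J}{3}$ ($j{\left(J \right)} = \frac{\left(- \frac{1}{2} + J\right) + J}{3} = \frac{- \frac{1}{2} + 2 J}{3} = - \frac{1}{6} + \frac{2 J}{3}$)
$\frac{j{\left(194 \right)}}{\left(-9639 - 10827\right) - 9722} + \frac{44983}{-26438} = \frac{- \frac{1}{6} + \frac{2}{3} \cdot 194}{\left(-9639 - 10827\right) - 9722} + \frac{44983}{-26438} = \frac{- \frac{1}{6} + \frac{388}{3}}{-20466 - 9722} + 44983 \left(- \frac{1}{26438}\right) = \frac{775}{6 \left(-30188\right)} - \frac{44983}{26438} = \frac{775}{6} \left(- \frac{1}{30188}\right) - \frac{44983}{26438} = - \frac{775}{181128} - \frac{44983}{26438} = - \frac{4084085137}{2394331032}$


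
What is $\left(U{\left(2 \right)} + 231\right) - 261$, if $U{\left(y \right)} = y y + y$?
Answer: $-24$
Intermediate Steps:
$U{\left(y \right)} = y + y^{2}$ ($U{\left(y \right)} = y^{2} + y = y + y^{2}$)
$\left(U{\left(2 \right)} + 231\right) - 261 = \left(2 \left(1 + 2\right) + 231\right) - 261 = \left(2 \cdot 3 + 231\right) - 261 = \left(6 + 231\right) - 261 = 237 - 261 = -24$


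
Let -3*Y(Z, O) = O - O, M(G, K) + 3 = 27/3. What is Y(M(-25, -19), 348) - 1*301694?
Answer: -301694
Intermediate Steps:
M(G, K) = 6 (M(G, K) = -3 + 27/3 = -3 + 27*(⅓) = -3 + 9 = 6)
Y(Z, O) = 0 (Y(Z, O) = -(O - O)/3 = -⅓*0 = 0)
Y(M(-25, -19), 348) - 1*301694 = 0 - 1*301694 = 0 - 301694 = -301694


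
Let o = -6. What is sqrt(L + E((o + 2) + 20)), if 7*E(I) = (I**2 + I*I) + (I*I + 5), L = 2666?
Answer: 13*sqrt(805)/7 ≈ 52.692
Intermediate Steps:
E(I) = 5/7 + 3*I**2/7 (E(I) = ((I**2 + I*I) + (I*I + 5))/7 = ((I**2 + I**2) + (I**2 + 5))/7 = (2*I**2 + (5 + I**2))/7 = (5 + 3*I**2)/7 = 5/7 + 3*I**2/7)
sqrt(L + E((o + 2) + 20)) = sqrt(2666 + (5/7 + 3*((-6 + 2) + 20)**2/7)) = sqrt(2666 + (5/7 + 3*(-4 + 20)**2/7)) = sqrt(2666 + (5/7 + (3/7)*16**2)) = sqrt(2666 + (5/7 + (3/7)*256)) = sqrt(2666 + (5/7 + 768/7)) = sqrt(2666 + 773/7) = sqrt(19435/7) = 13*sqrt(805)/7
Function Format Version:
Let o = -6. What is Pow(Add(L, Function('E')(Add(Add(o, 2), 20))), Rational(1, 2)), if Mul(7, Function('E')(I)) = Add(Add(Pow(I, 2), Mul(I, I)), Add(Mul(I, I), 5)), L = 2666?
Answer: Mul(Rational(13, 7), Pow(805, Rational(1, 2))) ≈ 52.692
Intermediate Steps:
Function('E')(I) = Add(Rational(5, 7), Mul(Rational(3, 7), Pow(I, 2))) (Function('E')(I) = Mul(Rational(1, 7), Add(Add(Pow(I, 2), Mul(I, I)), Add(Mul(I, I), 5))) = Mul(Rational(1, 7), Add(Add(Pow(I, 2), Pow(I, 2)), Add(Pow(I, 2), 5))) = Mul(Rational(1, 7), Add(Mul(2, Pow(I, 2)), Add(5, Pow(I, 2)))) = Mul(Rational(1, 7), Add(5, Mul(3, Pow(I, 2)))) = Add(Rational(5, 7), Mul(Rational(3, 7), Pow(I, 2))))
Pow(Add(L, Function('E')(Add(Add(o, 2), 20))), Rational(1, 2)) = Pow(Add(2666, Add(Rational(5, 7), Mul(Rational(3, 7), Pow(Add(Add(-6, 2), 20), 2)))), Rational(1, 2)) = Pow(Add(2666, Add(Rational(5, 7), Mul(Rational(3, 7), Pow(Add(-4, 20), 2)))), Rational(1, 2)) = Pow(Add(2666, Add(Rational(5, 7), Mul(Rational(3, 7), Pow(16, 2)))), Rational(1, 2)) = Pow(Add(2666, Add(Rational(5, 7), Mul(Rational(3, 7), 256))), Rational(1, 2)) = Pow(Add(2666, Add(Rational(5, 7), Rational(768, 7))), Rational(1, 2)) = Pow(Add(2666, Rational(773, 7)), Rational(1, 2)) = Pow(Rational(19435, 7), Rational(1, 2)) = Mul(Rational(13, 7), Pow(805, Rational(1, 2)))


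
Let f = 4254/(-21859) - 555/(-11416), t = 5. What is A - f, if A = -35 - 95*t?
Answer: -127230163521/249542344 ≈ -509.85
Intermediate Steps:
f = -36431919/249542344 (f = 4254*(-1/21859) - 555*(-1/11416) = -4254/21859 + 555/11416 = -36431919/249542344 ≈ -0.14599)
A = -510 (A = -35 - 95*5 = -35 - 475 = -510)
A - f = -510 - 1*(-36431919/249542344) = -510 + 36431919/249542344 = -127230163521/249542344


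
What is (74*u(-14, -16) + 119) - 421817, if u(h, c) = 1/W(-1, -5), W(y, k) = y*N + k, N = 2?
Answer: -2951960/7 ≈ -4.2171e+5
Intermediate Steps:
W(y, k) = k + 2*y (W(y, k) = y*2 + k = 2*y + k = k + 2*y)
u(h, c) = -⅐ (u(h, c) = 1/(-5 + 2*(-1)) = 1/(-5 - 2) = 1/(-7) = -⅐)
(74*u(-14, -16) + 119) - 421817 = (74*(-⅐) + 119) - 421817 = (-74/7 + 119) - 421817 = 759/7 - 421817 = -2951960/7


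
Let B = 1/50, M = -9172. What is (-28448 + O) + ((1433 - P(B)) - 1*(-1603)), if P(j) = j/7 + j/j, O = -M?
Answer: -5684351/350 ≈ -16241.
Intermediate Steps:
B = 1/50 ≈ 0.020000
O = 9172 (O = -1*(-9172) = 9172)
P(j) = 1 + j/7 (P(j) = j*(⅐) + 1 = j/7 + 1 = 1 + j/7)
(-28448 + O) + ((1433 - P(B)) - 1*(-1603)) = (-28448 + 9172) + ((1433 - (1 + (⅐)*(1/50))) - 1*(-1603)) = -19276 + ((1433 - (1 + 1/350)) + 1603) = -19276 + ((1433 - 1*351/350) + 1603) = -19276 + ((1433 - 351/350) + 1603) = -19276 + (501199/350 + 1603) = -19276 + 1062249/350 = -5684351/350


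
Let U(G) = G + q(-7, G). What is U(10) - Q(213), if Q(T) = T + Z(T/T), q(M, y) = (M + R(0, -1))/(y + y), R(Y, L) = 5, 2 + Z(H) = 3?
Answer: -2041/10 ≈ -204.10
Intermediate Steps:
Z(H) = 1 (Z(H) = -2 + 3 = 1)
q(M, y) = (5 + M)/(2*y) (q(M, y) = (M + 5)/(y + y) = (5 + M)/((2*y)) = (5 + M)*(1/(2*y)) = (5 + M)/(2*y))
U(G) = G - 1/G (U(G) = G + (5 - 7)/(2*G) = G + (½)*(-2)/G = G - 1/G)
Q(T) = 1 + T (Q(T) = T + 1 = 1 + T)
U(10) - Q(213) = (10 - 1/10) - (1 + 213) = (10 - 1*⅒) - 1*214 = (10 - ⅒) - 214 = 99/10 - 214 = -2041/10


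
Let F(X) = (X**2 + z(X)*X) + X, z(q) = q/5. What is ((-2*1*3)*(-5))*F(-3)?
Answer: 234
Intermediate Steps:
z(q) = q/5 (z(q) = q*(1/5) = q/5)
F(X) = X + 6*X**2/5 (F(X) = (X**2 + (X/5)*X) + X = (X**2 + X**2/5) + X = 6*X**2/5 + X = X + 6*X**2/5)
((-2*1*3)*(-5))*F(-3) = ((-2*1*3)*(-5))*((1/5)*(-3)*(5 + 6*(-3))) = (-2*3*(-5))*((1/5)*(-3)*(5 - 18)) = (-6*(-5))*((1/5)*(-3)*(-13)) = 30*(39/5) = 234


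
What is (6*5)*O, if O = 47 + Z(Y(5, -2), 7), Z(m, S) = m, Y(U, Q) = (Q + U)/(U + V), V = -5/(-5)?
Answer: 1425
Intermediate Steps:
V = 1 (V = -5*(-⅕) = 1)
Y(U, Q) = (Q + U)/(1 + U) (Y(U, Q) = (Q + U)/(U + 1) = (Q + U)/(1 + U))
O = 95/2 (O = 47 + (-2 + 5)/(1 + 5) = 47 + 3/6 = 47 + (⅙)*3 = 47 + ½ = 95/2 ≈ 47.500)
(6*5)*O = (6*5)*(95/2) = 30*(95/2) = 1425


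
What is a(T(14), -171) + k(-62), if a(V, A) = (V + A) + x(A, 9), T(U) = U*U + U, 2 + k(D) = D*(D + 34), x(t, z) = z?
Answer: 1782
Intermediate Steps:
k(D) = -2 + D*(34 + D) (k(D) = -2 + D*(D + 34) = -2 + D*(34 + D))
T(U) = U + U² (T(U) = U² + U = U + U²)
a(V, A) = 9 + A + V (a(V, A) = (V + A) + 9 = (A + V) + 9 = 9 + A + V)
a(T(14), -171) + k(-62) = (9 - 171 + 14*(1 + 14)) + (-2 + (-62)² + 34*(-62)) = (9 - 171 + 14*15) + (-2 + 3844 - 2108) = (9 - 171 + 210) + 1734 = 48 + 1734 = 1782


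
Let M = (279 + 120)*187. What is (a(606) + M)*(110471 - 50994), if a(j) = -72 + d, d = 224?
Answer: 4446797905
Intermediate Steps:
a(j) = 152 (a(j) = -72 + 224 = 152)
M = 74613 (M = 399*187 = 74613)
(a(606) + M)*(110471 - 50994) = (152 + 74613)*(110471 - 50994) = 74765*59477 = 4446797905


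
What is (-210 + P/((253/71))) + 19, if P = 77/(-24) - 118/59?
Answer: -1168627/6072 ≈ -192.46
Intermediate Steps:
P = -125/24 (P = 77*(-1/24) - 118*1/59 = -77/24 - 2 = -125/24 ≈ -5.2083)
(-210 + P/((253/71))) + 19 = (-210 - 125/(24*(253/71))) + 19 = (-210 - 125/(24*(253*(1/71)))) + 19 = (-210 - 125/(24*253/71)) + 19 = (-210 - 125/24*71/253) + 19 = (-210 - 8875/6072) + 19 = -1283995/6072 + 19 = -1168627/6072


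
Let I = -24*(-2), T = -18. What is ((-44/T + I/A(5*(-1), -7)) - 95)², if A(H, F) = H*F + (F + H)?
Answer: 350700529/42849 ≈ 8184.6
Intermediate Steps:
A(H, F) = F + H + F*H (A(H, F) = F*H + (F + H) = F + H + F*H)
I = 48
((-44/T + I/A(5*(-1), -7)) - 95)² = ((-44/(-18) + 48/(-7 + 5*(-1) - 35*(-1))) - 95)² = ((-44*(-1/18) + 48/(-7 - 5 - 7*(-5))) - 95)² = ((22/9 + 48/(-7 - 5 + 35)) - 95)² = ((22/9 + 48/23) - 95)² = (938/207 - 95)² = (-18727/207)² = 350700529/42849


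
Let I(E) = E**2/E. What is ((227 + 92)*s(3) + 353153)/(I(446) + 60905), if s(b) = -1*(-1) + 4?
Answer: 354748/61351 ≈ 5.7823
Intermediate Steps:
s(b) = 5 (s(b) = 1 + 4 = 5)
I(E) = E
((227 + 92)*s(3) + 353153)/(I(446) + 60905) = ((227 + 92)*5 + 353153)/(446 + 60905) = (319*5 + 353153)/61351 = (1595 + 353153)*(1/61351) = 354748*(1/61351) = 354748/61351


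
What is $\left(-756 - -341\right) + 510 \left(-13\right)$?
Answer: $-7045$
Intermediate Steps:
$\left(-756 - -341\right) + 510 \left(-13\right) = \left(-756 + 341\right) - 6630 = -415 - 6630 = -7045$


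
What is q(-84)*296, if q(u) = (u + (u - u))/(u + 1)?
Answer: 24864/83 ≈ 299.57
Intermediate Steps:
q(u) = u/(1 + u) (q(u) = (u + 0)/(1 + u) = u/(1 + u))
q(-84)*296 = -84/(1 - 84)*296 = -84/(-83)*296 = -84*(-1/83)*296 = (84/83)*296 = 24864/83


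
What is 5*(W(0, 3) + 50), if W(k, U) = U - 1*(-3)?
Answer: 280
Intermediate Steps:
W(k, U) = 3 + U (W(k, U) = U + 3 = 3 + U)
5*(W(0, 3) + 50) = 5*((3 + 3) + 50) = 5*(6 + 50) = 5*56 = 280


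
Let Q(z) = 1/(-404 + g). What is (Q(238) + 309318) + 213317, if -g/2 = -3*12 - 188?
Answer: 22995941/44 ≈ 5.2264e+5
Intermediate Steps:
g = 448 (g = -2*(-3*12 - 188) = -2*(-36 - 188) = -2*(-224) = 448)
Q(z) = 1/44 (Q(z) = 1/(-404 + 448) = 1/44)
(Q(238) + 309318) + 213317 = (1/44 + 309318) + 213317 = 13609993/44 + 213317 = 22995941/44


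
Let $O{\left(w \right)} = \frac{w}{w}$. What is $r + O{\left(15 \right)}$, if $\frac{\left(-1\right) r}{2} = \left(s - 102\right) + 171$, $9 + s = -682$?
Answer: $1245$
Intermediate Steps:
$s = -691$ ($s = -9 - 682 = -691$)
$r = 1244$ ($r = - 2 \left(\left(-691 - 102\right) + 171\right) = - 2 \left(-793 + 171\right) = \left(-2\right) \left(-622\right) = 1244$)
$O{\left(w \right)} = 1$
$r + O{\left(15 \right)} = 1244 + 1 = 1245$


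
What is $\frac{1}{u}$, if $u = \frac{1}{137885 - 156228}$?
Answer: $-18343$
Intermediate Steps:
$u = - \frac{1}{18343}$ ($u = \frac{1}{-18343} = - \frac{1}{18343} \approx -5.4517 \cdot 10^{-5}$)
$\frac{1}{u} = \frac{1}{- \frac{1}{18343}} = -18343$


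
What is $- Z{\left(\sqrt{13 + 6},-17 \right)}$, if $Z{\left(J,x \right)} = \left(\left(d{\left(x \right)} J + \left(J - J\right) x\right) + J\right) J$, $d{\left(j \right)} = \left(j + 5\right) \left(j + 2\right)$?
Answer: $-3439$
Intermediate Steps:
$d{\left(j \right)} = \left(2 + j\right) \left(5 + j\right)$ ($d{\left(j \right)} = \left(5 + j\right) \left(2 + j\right) = \left(2 + j\right) \left(5 + j\right)$)
$Z{\left(J,x \right)} = J \left(J + J \left(10 + x^{2} + 7 x\right)\right)$ ($Z{\left(J,x \right)} = \left(\left(\left(10 + x^{2} + 7 x\right) J + \left(J - J\right) x\right) + J\right) J = \left(\left(J \left(10 + x^{2} + 7 x\right) + 0 x\right) + J\right) J = \left(\left(J \left(10 + x^{2} + 7 x\right) + 0\right) + J\right) J = \left(J \left(10 + x^{2} + 7 x\right) + J\right) J = \left(J + J \left(10 + x^{2} + 7 x\right)\right) J = J \left(J + J \left(10 + x^{2} + 7 x\right)\right)$)
$- Z{\left(\sqrt{13 + 6},-17 \right)} = - \left(\sqrt{13 + 6}\right)^{2} \left(11 + \left(-17\right)^{2} + 7 \left(-17\right)\right) = - \left(\sqrt{19}\right)^{2} \left(11 + 289 - 119\right) = - 19 \cdot 181 = \left(-1\right) 3439 = -3439$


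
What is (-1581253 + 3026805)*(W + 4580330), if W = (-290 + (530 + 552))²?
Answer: 7527847921888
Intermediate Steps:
W = 627264 (W = (-290 + 1082)² = 792² = 627264)
(-1581253 + 3026805)*(W + 4580330) = (-1581253 + 3026805)*(627264 + 4580330) = 1445552*5207594 = 7527847921888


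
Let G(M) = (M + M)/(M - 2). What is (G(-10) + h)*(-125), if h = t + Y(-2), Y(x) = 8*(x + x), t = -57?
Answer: 32750/3 ≈ 10917.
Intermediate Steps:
Y(x) = 16*x (Y(x) = 8*(2*x) = 16*x)
G(M) = 2*M/(-2 + M) (G(M) = (2*M)/(-2 + M) = 2*M/(-2 + M))
h = -89 (h = -57 + 16*(-2) = -57 - 32 = -89)
(G(-10) + h)*(-125) = (2*(-10)/(-2 - 10) - 89)*(-125) = (2*(-10)/(-12) - 89)*(-125) = (2*(-10)*(-1/12) - 89)*(-125) = (5/3 - 89)*(-125) = -262/3*(-125) = 32750/3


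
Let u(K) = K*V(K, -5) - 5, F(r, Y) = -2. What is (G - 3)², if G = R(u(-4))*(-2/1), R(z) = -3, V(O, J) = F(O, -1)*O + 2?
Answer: 9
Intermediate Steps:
V(O, J) = 2 - 2*O (V(O, J) = -2*O + 2 = 2 - 2*O)
u(K) = -5 + K*(2 - 2*K) (u(K) = K*(2 - 2*K) - 5 = -5 + K*(2 - 2*K))
G = 6 (G = -(-6)/1 = -(-6) = -3*(-2) = 6)
(G - 3)² = (6 - 3)² = 3² = 9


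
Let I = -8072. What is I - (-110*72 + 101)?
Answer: -253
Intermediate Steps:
I - (-110*72 + 101) = -8072 - (-110*72 + 101) = -8072 - (-7920 + 101) = -8072 - 1*(-7819) = -8072 + 7819 = -253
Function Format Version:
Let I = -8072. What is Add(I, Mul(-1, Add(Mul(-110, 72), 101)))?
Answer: -253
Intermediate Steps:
Add(I, Mul(-1, Add(Mul(-110, 72), 101))) = Add(-8072, Mul(-1, Add(Mul(-110, 72), 101))) = Add(-8072, Mul(-1, Add(-7920, 101))) = Add(-8072, Mul(-1, -7819)) = Add(-8072, 7819) = -253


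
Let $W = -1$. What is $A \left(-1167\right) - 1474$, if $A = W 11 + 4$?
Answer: $6695$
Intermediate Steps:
$A = -7$ ($A = \left(-1\right) 11 + 4 = -11 + 4 = -7$)
$A \left(-1167\right) - 1474 = \left(-7\right) \left(-1167\right) - 1474 = 8169 - 1474 = 6695$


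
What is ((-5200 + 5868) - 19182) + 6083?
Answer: -12431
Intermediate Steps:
((-5200 + 5868) - 19182) + 6083 = (668 - 19182) + 6083 = -18514 + 6083 = -12431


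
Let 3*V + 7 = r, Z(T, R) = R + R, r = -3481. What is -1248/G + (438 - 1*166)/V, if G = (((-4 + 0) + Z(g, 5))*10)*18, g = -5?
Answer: -13631/9810 ≈ -1.3895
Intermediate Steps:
Z(T, R) = 2*R
V = -3488/3 (V = -7/3 + (⅓)*(-3481) = -7/3 - 3481/3 = -3488/3 ≈ -1162.7)
G = 1080 (G = (((-4 + 0) + 2*5)*10)*18 = ((-4 + 10)*10)*18 = (6*10)*18 = 60*18 = 1080)
-1248/G + (438 - 1*166)/V = -1248/1080 + (438 - 1*166)/(-3488/3) = -1248*1/1080 + (438 - 166)*(-3/3488) = -52/45 + 272*(-3/3488) = -52/45 - 51/218 = -13631/9810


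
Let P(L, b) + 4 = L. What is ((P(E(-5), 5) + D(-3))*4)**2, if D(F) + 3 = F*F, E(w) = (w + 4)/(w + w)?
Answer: 1764/25 ≈ 70.560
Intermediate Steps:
E(w) = (4 + w)/(2*w) (E(w) = (4 + w)/((2*w)) = (4 + w)*(1/(2*w)) = (4 + w)/(2*w))
D(F) = -3 + F**2 (D(F) = -3 + F*F = -3 + F**2)
P(L, b) = -4 + L
((P(E(-5), 5) + D(-3))*4)**2 = (((-4 + (1/2)*(4 - 5)/(-5)) + (-3 + (-3)**2))*4)**2 = (((-4 + (1/2)*(-1/5)*(-1)) + (-3 + 9))*4)**2 = (((-4 + 1/10) + 6)*4)**2 = ((-39/10 + 6)*4)**2 = ((21/10)*4)**2 = (42/5)**2 = 1764/25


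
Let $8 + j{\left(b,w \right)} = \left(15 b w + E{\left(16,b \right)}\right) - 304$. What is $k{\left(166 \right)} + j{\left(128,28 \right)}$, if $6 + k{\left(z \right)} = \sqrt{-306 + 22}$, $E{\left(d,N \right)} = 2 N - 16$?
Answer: $53682 + 2 i \sqrt{71} \approx 53682.0 + 16.852 i$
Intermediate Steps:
$E{\left(d,N \right)} = -16 + 2 N$
$k{\left(z \right)} = -6 + 2 i \sqrt{71}$ ($k{\left(z \right)} = -6 + \sqrt{-306 + 22} = -6 + \sqrt{-284} = -6 + 2 i \sqrt{71}$)
$j{\left(b,w \right)} = -328 + 2 b + 15 b w$ ($j{\left(b,w \right)} = -8 - \left(320 - 2 b - 15 b w\right) = -8 + \left(-320 + 2 b + 15 b w\right) = -328 + 2 b + 15 b w$)
$k{\left(166 \right)} + j{\left(128,28 \right)} = \left(-6 + 2 i \sqrt{71}\right) + \left(-328 + 2 \cdot 128 + 15 \cdot 128 \cdot 28\right) = \left(-6 + 2 i \sqrt{71}\right) + \left(-328 + 256 + 53760\right) = \left(-6 + 2 i \sqrt{71}\right) + 53688 = 53682 + 2 i \sqrt{71}$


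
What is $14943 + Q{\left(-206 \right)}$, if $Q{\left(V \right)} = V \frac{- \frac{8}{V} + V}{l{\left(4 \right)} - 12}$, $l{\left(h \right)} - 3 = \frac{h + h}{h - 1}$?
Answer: $\frac{156633}{19} \approx 8243.8$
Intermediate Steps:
$l{\left(h \right)} = 3 + \frac{2 h}{-1 + h}$ ($l{\left(h \right)} = 3 + \frac{h + h}{h - 1} = 3 + \frac{2 h}{-1 + h}$)
$Q{\left(V \right)} = V \left(- \frac{3 V}{19} + \frac{24}{19 V}\right)$ ($Q{\left(V \right)} = V \frac{- \frac{8}{V} + V}{\frac{-3 + 5 \cdot 4}{-1 + 4} - 12} = V \frac{V - \frac{8}{V}}{\frac{-3 + 20}{3} - 12} = V \frac{V - \frac{8}{V}}{\frac{1}{3} \cdot 17 - 12} = V \frac{V - \frac{8}{V}}{\frac{17}{3} - 12} = V \frac{V - \frac{8}{V}}{- \frac{19}{3}} = V \left(V - \frac{8}{V}\right) \left(- \frac{3}{19}\right) = V \left(- \frac{3 V}{19} + \frac{24}{19 V}\right)$)
$14943 + Q{\left(-206 \right)} = 14943 + \left(\frac{24}{19} - \frac{3 \left(-206\right)^{2}}{19}\right) = 14943 + \left(\frac{24}{19} - \frac{127308}{19}\right) = 14943 - \frac{127284}{19} = \frac{156633}{19}$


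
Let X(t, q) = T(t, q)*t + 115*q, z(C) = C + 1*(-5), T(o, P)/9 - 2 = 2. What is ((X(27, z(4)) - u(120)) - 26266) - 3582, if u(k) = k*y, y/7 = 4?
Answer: -32351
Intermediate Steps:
T(o, P) = 36 (T(o, P) = 18 + 9*2 = 18 + 18 = 36)
y = 28 (y = 7*4 = 28)
z(C) = -5 + C (z(C) = C - 5 = -5 + C)
u(k) = 28*k (u(k) = k*28 = 28*k)
X(t, q) = 36*t + 115*q
((X(27, z(4)) - u(120)) - 26266) - 3582 = (((36*27 + 115*(-5 + 4)) - 28*120) - 26266) - 3582 = (((972 + 115*(-1)) - 1*3360) - 26266) - 3582 = (((972 - 115) - 3360) - 26266) - 3582 = ((857 - 3360) - 26266) - 3582 = (-2503 - 26266) - 3582 = -28769 - 3582 = -32351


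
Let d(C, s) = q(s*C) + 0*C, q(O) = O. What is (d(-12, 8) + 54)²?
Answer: 1764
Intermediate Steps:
d(C, s) = C*s (d(C, s) = s*C + 0*C = C*s + 0 = C*s)
(d(-12, 8) + 54)² = (-12*8 + 54)² = (-96 + 54)² = (-42)² = 1764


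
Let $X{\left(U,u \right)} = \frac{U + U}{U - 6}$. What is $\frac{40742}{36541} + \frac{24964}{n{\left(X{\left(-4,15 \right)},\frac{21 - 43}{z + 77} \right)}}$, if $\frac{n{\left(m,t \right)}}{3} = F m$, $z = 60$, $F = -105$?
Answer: $- \frac{225485635}{2302083} \approx -97.948$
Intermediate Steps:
$X{\left(U,u \right)} = \frac{2 U}{-6 + U}$
$n{\left(m,t \right)} = - 315 m$ ($n{\left(m,t \right)} = 3 \left(- 105 m\right) = - 315 m$)
$\frac{40742}{36541} + \frac{24964}{n{\left(X{\left(-4,15 \right)},\frac{21 - 43}{z + 77} \right)}} = \frac{40742}{36541} + \frac{24964}{\left(-315\right) 2 \left(-4\right) \frac{1}{-6 - 4}} = 40742 \cdot \frac{1}{36541} + \frac{24964}{\left(-315\right) 2 \left(-4\right) \frac{1}{-10}} = \frac{40742}{36541} + \frac{24964}{\left(-315\right) 2 \left(-4\right) \left(- \frac{1}{10}\right)} = \frac{40742}{36541} + \frac{24964}{\left(-315\right) \frac{4}{5}} = \frac{40742}{36541} + \frac{24964}{-252} = \frac{40742}{36541} + 24964 \left(- \frac{1}{252}\right) = \frac{40742}{36541} - \frac{6241}{63} = - \frac{225485635}{2302083}$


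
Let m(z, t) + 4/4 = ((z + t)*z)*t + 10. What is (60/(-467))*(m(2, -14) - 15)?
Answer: -19800/467 ≈ -42.398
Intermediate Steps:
m(z, t) = 9 + t*z*(t + z) (m(z, t) = -1 + (((z + t)*z)*t + 10) = -1 + (((t + z)*z)*t + 10) = -1 + ((z*(t + z))*t + 10) = -1 + (t*z*(t + z) + 10) = -1 + (10 + t*z*(t + z)) = 9 + t*z*(t + z))
(60/(-467))*(m(2, -14) - 15) = (60/(-467))*((9 - 14*2**2 + 2*(-14)**2) - 15) = (60*(-1/467))*((9 - 14*4 + 2*196) - 15) = -60*((9 - 56 + 392) - 15)/467 = -60*(345 - 15)/467 = -60/467*330 = -19800/467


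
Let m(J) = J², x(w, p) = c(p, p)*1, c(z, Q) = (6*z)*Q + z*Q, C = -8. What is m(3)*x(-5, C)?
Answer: 4032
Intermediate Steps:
c(z, Q) = 7*Q*z (c(z, Q) = 6*Q*z + Q*z = 7*Q*z)
x(w, p) = 7*p² (x(w, p) = (7*p*p)*1 = (7*p²)*1 = 7*p²)
m(3)*x(-5, C) = 3²*(7*(-8)²) = 9*(7*64) = 9*448 = 4032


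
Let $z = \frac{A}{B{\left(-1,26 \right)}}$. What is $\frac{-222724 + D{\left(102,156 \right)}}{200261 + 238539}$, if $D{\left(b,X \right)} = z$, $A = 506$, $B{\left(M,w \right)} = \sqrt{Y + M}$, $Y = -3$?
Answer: $- \frac{55681}{109700} - \frac{253 i}{438800} \approx -0.50758 - 0.00057657 i$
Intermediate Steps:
$B{\left(M,w \right)} = \sqrt{-3 + M}$
$z = - 253 i$ ($z = \frac{506}{\sqrt{-3 - 1}} = \frac{506}{\sqrt{-4}} = \frac{506}{2 i} = 506 \left(- \frac{i}{2}\right) = - 253 i \approx - 253.0 i$)
$D{\left(b,X \right)} = - 253 i$
$\frac{-222724 + D{\left(102,156 \right)}}{200261 + 238539} = \frac{-222724 - 253 i}{200261 + 238539} = \frac{-222724 - 253 i}{438800} = \left(-222724 - 253 i\right) \frac{1}{438800} = - \frac{55681}{109700} - \frac{253 i}{438800}$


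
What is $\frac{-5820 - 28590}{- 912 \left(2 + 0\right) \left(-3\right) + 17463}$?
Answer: $- \frac{2294}{1529} \approx -1.5003$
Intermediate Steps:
$\frac{-5820 - 28590}{- 912 \left(2 + 0\right) \left(-3\right) + 17463} = - \frac{34410}{- 912 \cdot 2 \left(-3\right) + 17463} = - \frac{34410}{\left(-912\right) \left(-6\right) + 17463} = - \frac{34410}{5472 + 17463} = - \frac{34410}{22935} = \left(-34410\right) \frac{1}{22935} = - \frac{2294}{1529}$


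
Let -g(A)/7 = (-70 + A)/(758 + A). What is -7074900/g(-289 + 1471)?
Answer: 245094750/139 ≈ 1.7633e+6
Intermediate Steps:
g(A) = -7*(-70 + A)/(758 + A)
-7074900/g(-289 + 1471) = -7074900*(758 + (-289 + 1471))/(7*(70 - (-289 + 1471))) = -7074900*(758 + 1182)/(7*(70 - 1*1182)) = -7074900*1940/(7*(70 - 1182)) = -7074900/(7*(1/1940)*(-1112)) = -7074900/(-1946/485) = -7074900*(-485/1946) = 245094750/139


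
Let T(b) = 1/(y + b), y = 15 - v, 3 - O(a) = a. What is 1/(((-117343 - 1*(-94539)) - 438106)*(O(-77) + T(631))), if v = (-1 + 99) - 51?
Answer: -599/22087268110 ≈ -2.7120e-8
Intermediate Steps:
v = 47 (v = 98 - 51 = 47)
O(a) = 3 - a
y = -32 (y = 15 - 1*47 = 15 - 47 = -32)
T(b) = 1/(-32 + b)
1/(((-117343 - 1*(-94539)) - 438106)*(O(-77) + T(631))) = 1/(((-117343 - 1*(-94539)) - 438106)*((3 - 1*(-77)) + 1/(-32 + 631))) = 1/(((-117343 + 94539) - 438106)*((3 + 77) + 1/599)) = 1/((-22804 - 438106)*(80 + 1/599)) = 1/(-460910*47921/599) = 1/(-22087268110/599) = -599/22087268110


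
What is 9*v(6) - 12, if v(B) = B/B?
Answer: -3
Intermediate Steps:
v(B) = 1
9*v(6) - 12 = 9*1 - 12 = 9 - 12 = -3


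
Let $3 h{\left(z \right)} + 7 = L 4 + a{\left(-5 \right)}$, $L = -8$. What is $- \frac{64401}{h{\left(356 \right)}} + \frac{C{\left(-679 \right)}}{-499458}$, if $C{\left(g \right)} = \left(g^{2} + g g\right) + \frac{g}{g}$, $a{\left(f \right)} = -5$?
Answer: $\frac{16076035387}{3662692} \approx 4389.1$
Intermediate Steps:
$h{\left(z \right)} = - \frac{44}{3}$ ($h{\left(z \right)} = - \frac{7}{3} + \frac{\left(-8\right) 4 - 5}{3} = - \frac{7}{3} + \frac{-32 - 5}{3} = - \frac{7}{3} + \frac{1}{3} \left(-37\right) = - \frac{7}{3} - \frac{37}{3} = - \frac{44}{3}$)
$C{\left(g \right)} = 1 + 2 g^{2}$ ($C{\left(g \right)} = \left(g^{2} + g^{2}\right) + 1 = 2 g^{2} + 1 = 1 + 2 g^{2}$)
$- \frac{64401}{h{\left(356 \right)}} + \frac{C{\left(-679 \right)}}{-499458} = - \frac{64401}{- \frac{44}{3}} + \frac{1 + 2 \left(-679\right)^{2}}{-499458} = \left(-64401\right) \left(- \frac{3}{44}\right) + \left(1 + 2 \cdot 461041\right) \left(- \frac{1}{499458}\right) = \frac{193203}{44} + \left(1 + 922082\right) \left(- \frac{1}{499458}\right) = \frac{193203}{44} + 922083 \left(- \frac{1}{499458}\right) = \frac{193203}{44} - \frac{307361}{166486} = \frac{16076035387}{3662692}$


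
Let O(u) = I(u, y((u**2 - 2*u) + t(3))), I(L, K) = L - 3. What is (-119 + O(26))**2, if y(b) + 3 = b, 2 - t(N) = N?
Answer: 9216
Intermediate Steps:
t(N) = 2 - N
y(b) = -3 + b
I(L, K) = -3 + L
O(u) = -3 + u
(-119 + O(26))**2 = (-119 + (-3 + 26))**2 = (-119 + 23)**2 = (-96)**2 = 9216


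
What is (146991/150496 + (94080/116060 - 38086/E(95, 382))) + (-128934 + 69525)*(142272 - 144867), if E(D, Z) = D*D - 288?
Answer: 168047254095011001203/1090038464608 ≈ 1.5417e+8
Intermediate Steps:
E(D, Z) = -288 + D**2 (E(D, Z) = D**2 - 288 = -288 + D**2)
(146991/150496 + (94080/116060 - 38086/E(95, 382))) + (-128934 + 69525)*(142272 - 144867) = (146991/150496 + (94080/116060 - 38086/(-288 + 95**2))) + (-128934 + 69525)*(142272 - 144867) = (146991*(1/150496) + (94080*(1/116060) - 38086/(-288 + 9025))) - 59409*(-2595) = (146991/150496 + (672/829 - 38086/8737)) + 154166355 = (146991/150496 - 25702030/7242973) + 154166355 = -2803400862637/1090038464608 + 154166355 = 168047254095011001203/1090038464608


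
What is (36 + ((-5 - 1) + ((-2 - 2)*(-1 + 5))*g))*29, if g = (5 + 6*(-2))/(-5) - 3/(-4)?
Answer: -638/5 ≈ -127.60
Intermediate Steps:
g = 43/20 (g = (5 - 12)*(-⅕) - 3*(-¼) = -7*(-⅕) + ¾ = 7/5 + ¾ = 43/20 ≈ 2.1500)
(36 + ((-5 - 1) + ((-2 - 2)*(-1 + 5))*g))*29 = (36 + ((-5 - 1) + ((-2 - 2)*(-1 + 5))*(43/20)))*29 = (36 + (-6 - 4*4*(43/20)))*29 = (36 + (-6 - 16*43/20))*29 = (36 + (-6 - 172/5))*29 = (36 - 202/5)*29 = -22/5*29 = -638/5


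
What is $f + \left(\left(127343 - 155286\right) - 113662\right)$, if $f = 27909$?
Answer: $-113696$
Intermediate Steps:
$f + \left(\left(127343 - 155286\right) - 113662\right) = 27909 + \left(\left(127343 - 155286\right) - 113662\right) = 27909 - 141605 = -113696$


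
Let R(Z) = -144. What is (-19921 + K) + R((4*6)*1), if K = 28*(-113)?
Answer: -23229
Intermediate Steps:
K = -3164
(-19921 + K) + R((4*6)*1) = (-19921 - 3164) - 144 = -23085 - 144 = -23229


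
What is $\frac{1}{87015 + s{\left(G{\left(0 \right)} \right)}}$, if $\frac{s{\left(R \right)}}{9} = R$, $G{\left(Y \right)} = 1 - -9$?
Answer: $\frac{1}{87105} \approx 1.148 \cdot 10^{-5}$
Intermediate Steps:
$G{\left(Y \right)} = 10$ ($G{\left(Y \right)} = 1 + 9 = 10$)
$s{\left(R \right)} = 9 R$
$\frac{1}{87015 + s{\left(G{\left(0 \right)} \right)}} = \frac{1}{87015 + 9 \cdot 10} = \frac{1}{87015 + 90} = \frac{1}{87105}$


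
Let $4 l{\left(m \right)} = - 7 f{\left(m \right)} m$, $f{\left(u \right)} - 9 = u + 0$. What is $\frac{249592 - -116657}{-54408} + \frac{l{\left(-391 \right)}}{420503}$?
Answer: $- \frac{56076718905}{7626242408} \approx -7.3531$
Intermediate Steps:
$f{\left(u \right)} = 9 + u$ ($f{\left(u \right)} = 9 + \left(u + 0\right) = 9 + u$)
$l{\left(m \right)} = \frac{m \left(-63 - 7 m\right)}{4}$ ($l{\left(m \right)} = \frac{- 7 \left(9 + m\right) m}{4} = \frac{\left(-63 - 7 m\right) m}{4} = \frac{m \left(-63 - 7 m\right)}{4}$)
$\frac{249592 - -116657}{-54408} + \frac{l{\left(-391 \right)}}{420503} = \frac{249592 - -116657}{-54408} + \frac{\left(- \frac{7}{4}\right) \left(-391\right) \left(9 - 391\right)}{420503} = \left(249592 + 116657\right) \left(- \frac{1}{54408}\right) + \left(- \frac{7}{4}\right) \left(-391\right) \left(-382\right) \frac{1}{420503} = 366249 \left(- \frac{1}{54408}\right) - \frac{522767}{841006} = - \frac{122083}{18136} - \frac{522767}{841006} = - \frac{56076718905}{7626242408}$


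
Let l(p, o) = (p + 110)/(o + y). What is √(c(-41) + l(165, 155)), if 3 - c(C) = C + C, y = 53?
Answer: 3*√25935/52 ≈ 9.2910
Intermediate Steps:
c(C) = 3 - 2*C (c(C) = 3 - (C + C) = 3 - 2*C)
l(p, o) = (110 + p)/(53 + o) (l(p, o) = (p + 110)/(o + 53) = (110 + p)/(53 + o))
√(c(-41) + l(165, 155)) = √((3 - 2*(-41)) + (110 + 165)/(53 + 155)) = √((3 + 82) + 275/208) = √(85 + (1/208)*275) = √(85 + 275/208) = √(17955/208) = 3*√25935/52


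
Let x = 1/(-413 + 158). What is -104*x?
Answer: 104/255 ≈ 0.40784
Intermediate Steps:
x = -1/255 (x = 1/(-255) = -1/255 ≈ -0.0039216)
-104*x = -104*(-1/255) = 104/255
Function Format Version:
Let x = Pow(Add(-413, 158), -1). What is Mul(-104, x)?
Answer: Rational(104, 255) ≈ 0.40784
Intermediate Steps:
x = Rational(-1, 255) (x = Pow(-255, -1) = Rational(-1, 255) ≈ -0.0039216)
Mul(-104, x) = Mul(-104, Rational(-1, 255)) = Rational(104, 255)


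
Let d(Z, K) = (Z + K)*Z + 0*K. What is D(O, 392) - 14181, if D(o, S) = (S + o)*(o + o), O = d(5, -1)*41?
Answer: 1973499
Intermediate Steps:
d(Z, K) = Z*(K + Z) (d(Z, K) = (K + Z)*Z + 0 = Z*(K + Z) + 0 = Z*(K + Z))
O = 820 (O = (5*(-1 + 5))*41 = (5*4)*41 = 20*41 = 820)
D(o, S) = 2*o*(S + o) (D(o, S) = (S + o)*(2*o) = 2*o*(S + o))
D(O, 392) - 14181 = 2*820*(392 + 820) - 14181 = 2*820*1212 - 14181 = 1987680 - 14181 = 1973499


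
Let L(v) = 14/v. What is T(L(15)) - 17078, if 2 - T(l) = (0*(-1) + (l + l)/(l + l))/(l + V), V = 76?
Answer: -19705719/1154 ≈ -17076.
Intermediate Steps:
T(l) = 2 - 1/(76 + l) (T(l) = 2 - (0*(-1) + (l + l)/(l + l))/(l + 76) = 2 - (0 + (2*l)/((2*l)))/(76 + l) = 2 - (0 + (2*l)*(1/(2*l)))/(76 + l) = 2 - (0 + 1)/(76 + l) = 2 - 1/(76 + l))
T(L(15)) - 17078 = (151 + 2*(14/15))/(76 + 14/15) - 17078 = (151 + 28/15)/(1154/15) - 17078 = (15/1154)*(2293/15) - 17078 = 2293/1154 - 17078 = -19705719/1154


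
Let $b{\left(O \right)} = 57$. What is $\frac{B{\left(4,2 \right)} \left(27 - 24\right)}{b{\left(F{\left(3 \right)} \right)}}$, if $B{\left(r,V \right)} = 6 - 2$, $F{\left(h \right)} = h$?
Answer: $\frac{4}{19} \approx 0.21053$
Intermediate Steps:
$B{\left(r,V \right)} = 4$
$\frac{B{\left(4,2 \right)} \left(27 - 24\right)}{b{\left(F{\left(3 \right)} \right)}} = \frac{4 \left(27 - 24\right)}{57} = 4 \cdot 3 \cdot \frac{1}{57} = 12 \cdot \frac{1}{57} = \frac{4}{19}$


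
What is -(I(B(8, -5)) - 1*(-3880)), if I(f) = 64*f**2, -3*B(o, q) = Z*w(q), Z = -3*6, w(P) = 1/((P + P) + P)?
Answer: -97256/25 ≈ -3890.2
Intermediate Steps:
w(P) = 1/(3*P) (w(P) = 1/(2*P + P) = 1/(3*P))
Z = -18
B(o, q) = 2/q (B(o, q) = -(-6)*1/(3*q) = -(-2)/q = 2/q)
-(I(B(8, -5)) - 1*(-3880)) = -(64*(2/(-5))**2 - 1*(-3880)) = -(64*(2*(-1/5))**2 + 3880) = -(64*(-2/5)**2 + 3880) = -(64*(4/25) + 3880) = -(256/25 + 3880) = -1*97256/25 = -97256/25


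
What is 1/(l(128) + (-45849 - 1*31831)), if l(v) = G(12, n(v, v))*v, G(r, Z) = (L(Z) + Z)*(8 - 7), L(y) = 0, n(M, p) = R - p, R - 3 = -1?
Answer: -1/93808 ≈ -1.0660e-5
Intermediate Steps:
R = 2 (R = 3 - 1 = 2)
n(M, p) = 2 - p
G(r, Z) = Z (G(r, Z) = (0 + Z)*(8 - 7) = Z*1 = Z)
l(v) = v*(2 - v) (l(v) = (2 - v)*v = v*(2 - v))
1/(l(128) + (-45849 - 1*31831)) = 1/(128*(2 - 1*128) + (-45849 - 1*31831)) = 1/(128*(2 - 128) + (-45849 - 31831)) = 1/(128*(-126) - 77680) = 1/(-16128 - 77680) = 1/(-93808) = -1/93808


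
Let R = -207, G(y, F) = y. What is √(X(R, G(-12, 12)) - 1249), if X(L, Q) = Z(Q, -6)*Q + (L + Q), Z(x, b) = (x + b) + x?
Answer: 2*I*√277 ≈ 33.287*I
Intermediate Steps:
Z(x, b) = b + 2*x (Z(x, b) = (b + x) + x = b + 2*x)
X(L, Q) = L + Q + Q*(-6 + 2*Q) (X(L, Q) = (-6 + 2*Q)*Q + (L + Q) = Q*(-6 + 2*Q) + (L + Q) = L + Q + Q*(-6 + 2*Q))
√(X(R, G(-12, 12)) - 1249) = √((-207 - 12 + 2*(-12)*(-3 - 12)) - 1249) = √((-207 - 12 + 2*(-12)*(-15)) - 1249) = √((-207 - 12 + 360) - 1249) = √(141 - 1249) = √(-1108) = 2*I*√277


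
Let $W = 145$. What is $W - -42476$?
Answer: $42621$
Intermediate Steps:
$W - -42476 = 145 - -42476 = 145 + 42476 = 42621$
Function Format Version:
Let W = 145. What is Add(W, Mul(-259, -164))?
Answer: 42621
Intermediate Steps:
Add(W, Mul(-259, -164)) = Add(145, Mul(-259, -164)) = Add(145, 42476) = 42621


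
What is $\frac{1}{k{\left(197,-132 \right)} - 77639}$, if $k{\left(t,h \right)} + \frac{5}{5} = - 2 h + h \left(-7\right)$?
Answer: $- \frac{1}{76452} \approx -1.308 \cdot 10^{-5}$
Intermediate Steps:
$k{\left(t,h \right)} = -1 - 9 h$ ($k{\left(t,h \right)} = -1 + \left(- 2 h + h \left(-7\right)\right) = -1 - 9 h$)
$\frac{1}{k{\left(197,-132 \right)} - 77639} = \frac{1}{\left(-1 - -1188\right) - 77639} = \frac{1}{\left(-1 + 1188\right) - 77639} = \frac{1}{1187 - 77639} = \frac{1}{-76452} = - \frac{1}{76452}$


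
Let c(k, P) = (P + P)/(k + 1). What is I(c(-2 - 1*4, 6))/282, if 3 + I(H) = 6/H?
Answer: -11/564 ≈ -0.019504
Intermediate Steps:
c(k, P) = 2*P/(1 + k) (c(k, P) = (2*P)/(1 + k) = 2*P/(1 + k))
I(H) = -3 + 6/H
I(c(-2 - 1*4, 6))/282 = (-3 + 6/((2*6/(1 + (-2 - 1*4)))))/282 = (-3 + 6/((2*6/(1 + (-2 - 4)))))*(1/282) = (-3 + 6/((2*6/(1 - 6))))*(1/282) = (-3 + 6/((2*6/(-5))))*(1/282) = (-3 + 6/((2*6*(-⅕))))*(1/282) = (-3 + 6/(-12/5))*(1/282) = (-3 + 6*(-5/12))*(1/282) = (-3 - 5/2)*(1/282) = -11/2*1/282 = -11/564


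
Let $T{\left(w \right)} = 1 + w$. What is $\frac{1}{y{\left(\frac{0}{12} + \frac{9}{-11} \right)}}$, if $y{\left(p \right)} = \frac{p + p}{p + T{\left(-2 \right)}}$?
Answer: $\frac{10}{9} \approx 1.1111$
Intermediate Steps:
$y{\left(p \right)} = \frac{2 p}{-1 + p}$ ($y{\left(p \right)} = \frac{p + p}{p + \left(1 - 2\right)} = \frac{2 p}{p - 1} = \frac{2 p}{-1 + p}$)
$\frac{1}{y{\left(\frac{0}{12} + \frac{9}{-11} \right)}} = \frac{1}{2 \left(\frac{0}{12} + \frac{9}{-11}\right) \frac{1}{-1 + \left(\frac{0}{12} + \frac{9}{-11}\right)}} = \frac{1}{2 \left(0 \cdot \frac{1}{12} + 9 \left(- \frac{1}{11}\right)\right) \frac{1}{-1 + \left(0 \cdot \frac{1}{12} + 9 \left(- \frac{1}{11}\right)\right)}} = \frac{1}{2 \left(0 - \frac{9}{11}\right) \frac{1}{-1 + \left(0 - \frac{9}{11}\right)}} = \frac{1}{2 \left(- \frac{9}{11}\right) \frac{1}{-1 - \frac{9}{11}}} = \frac{1}{2 \left(- \frac{9}{11}\right) \frac{1}{- \frac{20}{11}}} = \frac{1}{2 \left(- \frac{9}{11}\right) \left(- \frac{11}{20}\right)} = \frac{1}{\frac{9}{10}} = \frac{10}{9}$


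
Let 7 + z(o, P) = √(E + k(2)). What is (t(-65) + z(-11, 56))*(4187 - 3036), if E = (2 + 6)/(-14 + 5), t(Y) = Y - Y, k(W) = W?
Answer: -8057 + 1151*√10/3 ≈ -6843.7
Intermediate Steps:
t(Y) = 0
E = -8/9 (E = 8/(-9) = 8*(-⅑) = -8/9 ≈ -0.88889)
z(o, P) = -7 + √10/3 (z(o, P) = -7 + √(-8/9 + 2) = -7 + √(10/9) = -7 + √10/3)
(t(-65) + z(-11, 56))*(4187 - 3036) = (0 + (-7 + √10/3))*(4187 - 3036) = (-7 + √10/3)*1151 = -8057 + 1151*√10/3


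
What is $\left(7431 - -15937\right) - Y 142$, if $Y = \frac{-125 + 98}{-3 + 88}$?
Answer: $\frac{1990114}{85} \approx 23413.0$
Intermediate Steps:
$Y = - \frac{27}{85} \approx -0.31765$
$\left(7431 - -15937\right) - Y 142 = \left(7431 - -15937\right) - \left(- \frac{27}{85}\right) 142 = \left(7431 + 15937\right) - - \frac{3834}{85} = 23368 + \frac{3834}{85} = \frac{1990114}{85}$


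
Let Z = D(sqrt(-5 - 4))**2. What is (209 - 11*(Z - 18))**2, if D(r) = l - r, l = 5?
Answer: -55539 + 152460*I ≈ -55539.0 + 1.5246e+5*I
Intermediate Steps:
D(r) = 5 - r
Z = (5 - 3*I)**2 (Z = (5 - sqrt(-5 - 4))**2 = (5 - sqrt(-9))**2 = (5 - 3*I)**2 ≈ 16.0 - 30.0*I)
(209 - 11*(Z - 18))**2 = (209 - 11*((16 - 30*I) - 18))**2 = (209 - 11*(-2 - 30*I))**2 = (209 + (22 + 330*I))**2 = (231 + 330*I)**2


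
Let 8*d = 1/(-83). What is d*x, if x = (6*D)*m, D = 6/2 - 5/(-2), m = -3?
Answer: 99/664 ≈ 0.14910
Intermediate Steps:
D = 11/2 (D = 6*(1/2) - 5*(-1/2) = 3 + 5/2 = 11/2 ≈ 5.5000)
d = -1/664 (d = (1/8)/(-83) = (1/8)*(-1/83) = -1/664 ≈ -0.0015060)
x = -99 (x = (6*(11/2))*(-3) = 33*(-3) = -99)
d*x = -1/664*(-99) = 99/664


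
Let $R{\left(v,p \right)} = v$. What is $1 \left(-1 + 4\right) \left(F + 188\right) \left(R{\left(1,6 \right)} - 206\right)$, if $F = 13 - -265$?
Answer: $-286590$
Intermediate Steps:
$F = 278$ ($F = 13 + 265 = 278$)
$1 \left(-1 + 4\right) \left(F + 188\right) \left(R{\left(1,6 \right)} - 206\right) = 1 \left(-1 + 4\right) \left(278 + 188\right) \left(1 - 206\right) = 1 \cdot 3 \cdot 466 \left(-205\right) = 3 \left(-95530\right) = -286590$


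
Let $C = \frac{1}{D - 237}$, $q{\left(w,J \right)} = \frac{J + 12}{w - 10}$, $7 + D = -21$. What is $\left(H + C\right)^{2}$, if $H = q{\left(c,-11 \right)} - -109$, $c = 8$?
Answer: $\frac{3306595009}{280900} \approx 11771.0$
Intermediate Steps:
$D = -28$ ($D = -7 - 21 = -28$)
$q{\left(w,J \right)} = \frac{12 + J}{-10 + w}$
$C = - \frac{1}{265}$ ($C = \frac{1}{-28 - 237} = \frac{1}{-265} = - \frac{1}{265} \approx -0.0037736$)
$H = \frac{217}{2}$ ($H = \frac{12 - 11}{-10 + 8} - -109 = \frac{1}{-2} \cdot 1 + 109 = \left(- \frac{1}{2}\right) 1 + 109 = - \frac{1}{2} + 109 = \frac{217}{2} \approx 108.5$)
$\left(H + C\right)^{2} = \left(\frac{217}{2} - \frac{1}{265}\right)^{2} = \left(\frac{57503}{530}\right)^{2} = \frac{3306595009}{280900}$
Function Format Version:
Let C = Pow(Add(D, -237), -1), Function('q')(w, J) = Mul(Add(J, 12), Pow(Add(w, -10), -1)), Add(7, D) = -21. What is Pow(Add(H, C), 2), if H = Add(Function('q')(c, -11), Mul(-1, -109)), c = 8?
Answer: Rational(3306595009, 280900) ≈ 11771.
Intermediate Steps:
D = -28 (D = Add(-7, -21) = -28)
Function('q')(w, J) = Mul(Pow(Add(-10, w), -1), Add(12, J)) (Function('q')(w, J) = Mul(Add(12, J), Pow(Add(-10, w), -1)) = Mul(Pow(Add(-10, w), -1), Add(12, J)))
C = Rational(-1, 265) (C = Pow(Add(-28, -237), -1) = Pow(-265, -1) = Rational(-1, 265) ≈ -0.0037736)
H = Rational(217, 2) (H = Add(Mul(Pow(Add(-10, 8), -1), Add(12, -11)), Mul(-1, -109)) = Add(Mul(Pow(-2, -1), 1), 109) = Add(Mul(Rational(-1, 2), 1), 109) = Add(Rational(-1, 2), 109) = Rational(217, 2) ≈ 108.50)
Pow(Add(H, C), 2) = Pow(Add(Rational(217, 2), Rational(-1, 265)), 2) = Pow(Rational(57503, 530), 2) = Rational(3306595009, 280900)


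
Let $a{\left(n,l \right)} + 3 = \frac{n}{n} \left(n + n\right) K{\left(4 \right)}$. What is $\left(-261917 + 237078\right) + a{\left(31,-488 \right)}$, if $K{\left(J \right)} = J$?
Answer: $-24594$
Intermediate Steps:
$a{\left(n,l \right)} = -3 + 8 n$ ($a{\left(n,l \right)} = -3 + \frac{n}{n} \left(n + n\right) 4 = -3 + 1 \cdot 2 n 4 = -3 + 2 n 4 = -3 + 8 n$)
$\left(-261917 + 237078\right) + a{\left(31,-488 \right)} = \left(-261917 + 237078\right) + \left(-3 + 8 \cdot 31\right) = -24839 + \left(-3 + 248\right) = -24839 + 245 = -24594$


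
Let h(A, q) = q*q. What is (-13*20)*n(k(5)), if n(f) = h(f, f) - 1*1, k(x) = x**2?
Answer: -162240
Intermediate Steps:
h(A, q) = q**2
n(f) = -1 + f**2 (n(f) = f**2 - 1*1 = f**2 - 1 = -1 + f**2)
(-13*20)*n(k(5)) = (-13*20)*(-1 + (5**2)**2) = -260*(-1 + 25**2) = -260*(-1 + 625) = -260*624 = -162240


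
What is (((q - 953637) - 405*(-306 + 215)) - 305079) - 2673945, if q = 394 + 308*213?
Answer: -3829808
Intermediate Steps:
q = 65998 (q = 394 + 65604 = 65998)
(((q - 953637) - 405*(-306 + 215)) - 305079) - 2673945 = (((65998 - 953637) - 405*(-306 + 215)) - 305079) - 2673945 = ((-887639 - 405*(-91)) - 305079) - 2673945 = ((-887639 + 36855) - 305079) - 2673945 = (-850784 - 305079) - 2673945 = -1155863 - 2673945 = -3829808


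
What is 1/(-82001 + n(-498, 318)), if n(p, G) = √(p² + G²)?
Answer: -82001/6723814873 - 6*√9698/6723814873 ≈ -1.2283e-5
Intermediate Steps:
n(p, G) = √(G² + p²)
1/(-82001 + n(-498, 318)) = 1/(-82001 + √(318² + (-498)²)) = 1/(-82001 + √(101124 + 248004)) = 1/(-82001 + √349128) = 1/(-82001 + 6*√9698)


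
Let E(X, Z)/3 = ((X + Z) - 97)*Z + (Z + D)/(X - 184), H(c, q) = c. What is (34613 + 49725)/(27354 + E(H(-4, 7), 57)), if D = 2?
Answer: 15855544/3727863 ≈ 4.2533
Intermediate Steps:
E(X, Z) = 3*Z*(-97 + X + Z) + 3*(2 + Z)/(-184 + X) (E(X, Z) = 3*(((X + Z) - 97)*Z + (Z + 2)/(X - 184)) = 3*((-97 + X + Z)*Z + (2 + Z)/(-184 + X)) = 3*(Z*(-97 + X + Z) + (2 + Z)/(-184 + X)) = 3*Z*(-97 + X + Z) + 3*(2 + Z)/(-184 + X))
(34613 + 49725)/(27354 + E(H(-4, 7), 57)) = (34613 + 49725)/(27354 + 3*(2 - 184*57² + 17849*57 - 4*57² + 57*(-4)² - 281*(-4)*57)/(-184 - 4)) = 84338/(27354 + 3*(2 - 184*3249 + 1017393 - 4*3249 + 57*16 + 64068)/(-188)) = 84338/(27354 + 3*(-1/188)*(2 - 597816 + 1017393 - 12996 + 912 + 64068)) = 84338/(27354 + 3*(-1/188)*471563) = 84338/(27354 - 1414689/188) = 84338/(3727863/188) = 84338*(188/3727863) = 15855544/3727863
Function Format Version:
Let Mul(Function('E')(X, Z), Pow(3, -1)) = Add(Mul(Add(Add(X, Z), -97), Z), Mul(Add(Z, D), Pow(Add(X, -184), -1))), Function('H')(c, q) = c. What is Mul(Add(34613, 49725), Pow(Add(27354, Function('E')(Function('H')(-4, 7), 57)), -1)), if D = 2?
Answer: Rational(15855544, 3727863) ≈ 4.2533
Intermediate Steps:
Function('E')(X, Z) = Add(Mul(3, Z, Add(-97, X, Z)), Mul(3, Pow(Add(-184, X), -1), Add(2, Z))) (Function('E')(X, Z) = Mul(3, Add(Mul(Add(Add(X, Z), -97), Z), Mul(Add(Z, 2), Pow(Add(X, -184), -1)))) = Mul(3, Add(Mul(Add(-97, X, Z), Z), Mul(Add(2, Z), Pow(Add(-184, X), -1)))) = Mul(3, Add(Mul(Z, Add(-97, X, Z)), Mul(Pow(Add(-184, X), -1), Add(2, Z)))) = Add(Mul(3, Z, Add(-97, X, Z)), Mul(3, Pow(Add(-184, X), -1), Add(2, Z))))
Mul(Add(34613, 49725), Pow(Add(27354, Function('E')(Function('H')(-4, 7), 57)), -1)) = Mul(Add(34613, 49725), Pow(Add(27354, Mul(3, Pow(Add(-184, -4), -1), Add(2, Mul(-184, Pow(57, 2)), Mul(17849, 57), Mul(-4, Pow(57, 2)), Mul(57, Pow(-4, 2)), Mul(-281, -4, 57)))), -1)) = Mul(84338, Pow(Add(27354, Mul(3, Pow(-188, -1), Add(2, Mul(-184, 3249), 1017393, Mul(-4, 3249), Mul(57, 16), 64068))), -1)) = Mul(84338, Pow(Add(27354, Mul(3, Rational(-1, 188), Add(2, -597816, 1017393, -12996, 912, 64068))), -1)) = Mul(84338, Pow(Add(27354, Mul(3, Rational(-1, 188), 471563)), -1)) = Mul(84338, Pow(Add(27354, Rational(-1414689, 188)), -1)) = Mul(84338, Pow(Rational(3727863, 188), -1)) = Mul(84338, Rational(188, 3727863)) = Rational(15855544, 3727863)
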